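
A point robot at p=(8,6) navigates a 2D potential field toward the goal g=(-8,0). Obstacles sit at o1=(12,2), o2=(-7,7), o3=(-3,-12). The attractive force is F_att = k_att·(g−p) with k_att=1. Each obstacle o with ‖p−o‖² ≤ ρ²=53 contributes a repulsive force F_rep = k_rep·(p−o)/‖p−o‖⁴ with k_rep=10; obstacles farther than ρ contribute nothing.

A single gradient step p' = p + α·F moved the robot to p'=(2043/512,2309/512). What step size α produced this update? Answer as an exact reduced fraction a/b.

α = 1/4

F_att = 1·(g−p) = 1·(-16,-6) = (-16.0000,-6.0000)
o1: d²=32 ≤ ρ²=53; F_rep = 10·(-4,4)/32² = (-0.0391,0.0391)
o2: d²=226 > ρ²=53 → inactive
o3: d²=445 > ρ²=53 → inactive
F = F_att + ΣF_rep = (-16.0391,-5.9609)
Δp = p'−p = (-4.0098,-1.4902); α = Δx/Fx = (-2053/512) / (-2053/128) = 1/4
check: Δy/Fy = (-763/512) / (-763/128) = 1/4 ✓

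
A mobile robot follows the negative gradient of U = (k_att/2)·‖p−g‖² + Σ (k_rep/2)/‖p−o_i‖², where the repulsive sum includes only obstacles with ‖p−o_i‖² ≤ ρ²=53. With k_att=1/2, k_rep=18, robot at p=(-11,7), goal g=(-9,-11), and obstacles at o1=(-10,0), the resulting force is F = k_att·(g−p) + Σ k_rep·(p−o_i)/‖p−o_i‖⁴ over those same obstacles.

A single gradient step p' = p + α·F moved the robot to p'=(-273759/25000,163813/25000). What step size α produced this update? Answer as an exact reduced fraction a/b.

F_att = 1/2·(g−p) = 1/2·(2,-18) = (1.0000,-9.0000)
o1: d²=50 ≤ ρ²=53; F_rep = 18·(-1,7)/50² = (-0.0072,0.0504)
F = F_att + ΣF_rep = (0.9928,-8.9496)
Δp = p'−p = (0.0496,-0.4475); α = Δx/Fx = (1241/25000) / (1241/1250) = 1/20
check: Δy/Fy = (-11187/25000) / (-11187/1250) = 1/20 ✓

α = 1/20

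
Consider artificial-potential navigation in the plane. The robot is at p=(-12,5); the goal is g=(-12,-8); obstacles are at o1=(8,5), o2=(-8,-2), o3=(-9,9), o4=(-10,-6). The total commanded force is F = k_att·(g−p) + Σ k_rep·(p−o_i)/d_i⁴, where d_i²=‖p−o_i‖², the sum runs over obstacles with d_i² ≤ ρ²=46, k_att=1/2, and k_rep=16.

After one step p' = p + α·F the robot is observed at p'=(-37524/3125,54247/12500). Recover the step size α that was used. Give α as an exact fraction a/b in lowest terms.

α = 1/10

F_att = 1/2·(g−p) = 1/2·(0,-13) = (0.0000,-6.5000)
o1: d²=400 > ρ²=46 → inactive
o2: d²=65 > ρ²=46 → inactive
o3: d²=25 ≤ ρ²=46; F_rep = 16·(-3,-4)/25² = (-0.0768,-0.1024)
o4: d²=125 > ρ²=46 → inactive
F = F_att + ΣF_rep = (-0.0768,-6.6024)
Δp = p'−p = (-0.0077,-0.6602); α = Δx/Fx = (-24/3125) / (-48/625) = 1/10
check: Δy/Fy = (-8253/12500) / (-8253/1250) = 1/10 ✓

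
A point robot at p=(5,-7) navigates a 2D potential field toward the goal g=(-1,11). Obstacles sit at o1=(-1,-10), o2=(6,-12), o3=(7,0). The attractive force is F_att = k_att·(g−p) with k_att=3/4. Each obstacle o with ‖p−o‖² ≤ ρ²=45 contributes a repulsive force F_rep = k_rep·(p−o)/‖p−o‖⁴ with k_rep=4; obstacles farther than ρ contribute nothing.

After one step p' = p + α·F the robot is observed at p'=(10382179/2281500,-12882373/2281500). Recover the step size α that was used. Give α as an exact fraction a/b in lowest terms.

F_att = 3/4·(g−p) = 3/4·(-6,18) = (-4.5000,13.5000)
o1: d²=45 ≤ ρ²=45; F_rep = 4·(6,3)/45² = (0.0119,0.0059)
o2: d²=26 ≤ ρ²=45; F_rep = 4·(-1,5)/26² = (-0.0059,0.0296)
o3: d²=53 > ρ²=45 → inactive
F = F_att + ΣF_rep = (-4.4941,13.5355)
Δp = p'−p = (-0.4494,1.3536); α = Δx/Fx = (-1025321/2281500) / (-1025321/228150) = 1/10
check: Δy/Fy = (3088127/2281500) / (3088127/228150) = 1/10 ✓

α = 1/10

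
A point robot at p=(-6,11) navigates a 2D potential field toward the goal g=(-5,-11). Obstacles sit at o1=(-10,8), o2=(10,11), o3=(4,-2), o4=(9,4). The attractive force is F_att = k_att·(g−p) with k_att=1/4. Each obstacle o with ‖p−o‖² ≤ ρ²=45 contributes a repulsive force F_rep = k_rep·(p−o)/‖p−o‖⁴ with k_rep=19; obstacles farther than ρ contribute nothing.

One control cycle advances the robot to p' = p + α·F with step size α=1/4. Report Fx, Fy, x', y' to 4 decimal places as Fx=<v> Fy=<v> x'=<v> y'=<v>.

Fx=0.3716 Fy=-5.4088 x'=-5.9071 y'=9.6478

F_att = 1/4·(g−p) = 1/4·(1,-22) = (0.2500,-5.5000)
o1: d²=25 ≤ ρ²=45; F_rep = 19·(4,3)/25² = (0.1216,0.0912)
o2: d²=256 > ρ²=45 → inactive
o3: d²=269 > ρ²=45 → inactive
o4: d²=274 > ρ²=45 → inactive
F = F_att + ΣF_rep = (0.3716,-5.4088)
p' = p + 1/4·F = (-5.9071,9.6478)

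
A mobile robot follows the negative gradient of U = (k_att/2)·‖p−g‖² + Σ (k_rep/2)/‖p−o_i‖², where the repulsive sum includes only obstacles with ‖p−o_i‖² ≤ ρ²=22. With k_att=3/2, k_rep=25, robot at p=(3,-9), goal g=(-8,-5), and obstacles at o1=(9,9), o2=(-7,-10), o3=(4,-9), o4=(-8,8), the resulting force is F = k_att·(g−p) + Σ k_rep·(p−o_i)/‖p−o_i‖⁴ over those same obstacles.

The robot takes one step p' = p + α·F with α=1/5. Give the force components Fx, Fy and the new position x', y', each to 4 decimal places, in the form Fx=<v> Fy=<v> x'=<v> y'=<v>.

F_att = 3/2·(g−p) = 3/2·(-11,4) = (-16.5000,6.0000)
o1: d²=360 > ρ²=22 → inactive
o2: d²=101 > ρ²=22 → inactive
o3: d²=1 ≤ ρ²=22; F_rep = 25·(-1,0)/1² = (-25.0000,0.0000)
o4: d²=410 > ρ²=22 → inactive
F = F_att + ΣF_rep = (-41.5000,6.0000)
p' = p + 1/5·F = (-5.3000,-7.8000)

Fx=-41.5000 Fy=6.0000 x'=-5.3000 y'=-7.8000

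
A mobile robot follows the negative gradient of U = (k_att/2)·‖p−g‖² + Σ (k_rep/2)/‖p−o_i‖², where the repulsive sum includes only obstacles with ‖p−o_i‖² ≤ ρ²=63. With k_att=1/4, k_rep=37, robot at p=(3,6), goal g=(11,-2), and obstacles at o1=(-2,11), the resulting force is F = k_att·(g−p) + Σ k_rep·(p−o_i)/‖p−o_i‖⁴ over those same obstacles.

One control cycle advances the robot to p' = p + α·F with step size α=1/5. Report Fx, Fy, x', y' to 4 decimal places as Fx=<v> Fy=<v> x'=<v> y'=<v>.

F_att = 1/4·(g−p) = 1/4·(8,-8) = (2.0000,-2.0000)
o1: d²=50 ≤ ρ²=63; F_rep = 37·(5,-5)/50² = (0.0740,-0.0740)
F = F_att + ΣF_rep = (2.0740,-2.0740)
p' = p + 1/5·F = (3.4148,5.5852)

Fx=2.0740 Fy=-2.0740 x'=3.4148 y'=5.5852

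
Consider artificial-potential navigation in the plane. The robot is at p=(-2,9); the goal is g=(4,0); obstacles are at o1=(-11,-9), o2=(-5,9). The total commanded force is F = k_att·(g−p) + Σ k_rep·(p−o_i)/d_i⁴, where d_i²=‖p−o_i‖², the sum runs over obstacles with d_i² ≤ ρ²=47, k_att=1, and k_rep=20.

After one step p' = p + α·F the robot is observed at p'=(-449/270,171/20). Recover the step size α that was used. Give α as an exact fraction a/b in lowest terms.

α = 1/20

F_att = 1·(g−p) = 1·(6,-9) = (6.0000,-9.0000)
o1: d²=405 > ρ²=47 → inactive
o2: d²=9 ≤ ρ²=47; F_rep = 20·(3,0)/9² = (0.7407,0.0000)
F = F_att + ΣF_rep = (6.7407,-9.0000)
Δp = p'−p = (0.3370,-0.4500); α = Δx/Fx = (91/270) / (182/27) = 1/20
check: Δy/Fy = (-9/20) / (-9) = 1/20 ✓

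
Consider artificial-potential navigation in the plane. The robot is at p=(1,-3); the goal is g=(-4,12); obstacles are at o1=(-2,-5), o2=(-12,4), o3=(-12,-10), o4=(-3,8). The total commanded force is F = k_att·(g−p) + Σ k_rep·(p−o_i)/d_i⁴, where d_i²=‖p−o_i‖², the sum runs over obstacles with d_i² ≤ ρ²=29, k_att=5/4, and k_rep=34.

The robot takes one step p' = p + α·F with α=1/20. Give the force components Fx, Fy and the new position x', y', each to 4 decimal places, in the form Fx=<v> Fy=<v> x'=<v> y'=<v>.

F_att = 5/4·(g−p) = 5/4·(-5,15) = (-6.2500,18.7500)
o1: d²=13 ≤ ρ²=29; F_rep = 34·(3,2)/13² = (0.6036,0.4024)
o2: d²=218 > ρ²=29 → inactive
o3: d²=218 > ρ²=29 → inactive
o4: d²=137 > ρ²=29 → inactive
F = F_att + ΣF_rep = (-5.6464,19.1524)
p' = p + 1/20·F = (0.7177,-2.0424)

Fx=-5.6464 Fy=19.1524 x'=0.7177 y'=-2.0424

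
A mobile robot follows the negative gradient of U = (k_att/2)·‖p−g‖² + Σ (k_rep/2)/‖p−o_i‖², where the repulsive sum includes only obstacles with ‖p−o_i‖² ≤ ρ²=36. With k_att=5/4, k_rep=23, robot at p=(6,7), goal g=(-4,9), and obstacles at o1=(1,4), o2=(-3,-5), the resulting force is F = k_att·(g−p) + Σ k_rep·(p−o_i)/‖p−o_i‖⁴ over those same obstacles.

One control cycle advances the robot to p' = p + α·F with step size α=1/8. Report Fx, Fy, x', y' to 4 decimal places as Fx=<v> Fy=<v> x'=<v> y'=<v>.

Fx=-12.4005 Fy=2.5597 x'=4.4499 y'=7.3200

F_att = 5/4·(g−p) = 5/4·(-10,2) = (-12.5000,2.5000)
o1: d²=34 ≤ ρ²=36; F_rep = 23·(5,3)/34² = (0.0995,0.0597)
o2: d²=225 > ρ²=36 → inactive
F = F_att + ΣF_rep = (-12.4005,2.5597)
p' = p + 1/8·F = (4.4499,7.3200)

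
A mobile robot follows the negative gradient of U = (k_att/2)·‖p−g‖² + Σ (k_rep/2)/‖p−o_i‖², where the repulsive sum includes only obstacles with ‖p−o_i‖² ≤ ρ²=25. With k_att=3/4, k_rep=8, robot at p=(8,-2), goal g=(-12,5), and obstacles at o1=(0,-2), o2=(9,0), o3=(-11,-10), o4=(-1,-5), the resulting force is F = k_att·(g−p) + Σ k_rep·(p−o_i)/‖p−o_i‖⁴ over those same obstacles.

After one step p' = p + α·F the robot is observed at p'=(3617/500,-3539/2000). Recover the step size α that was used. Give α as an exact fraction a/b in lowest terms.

F_att = 3/4·(g−p) = 3/4·(-20,7) = (-15.0000,5.2500)
o1: d²=64 > ρ²=25 → inactive
o2: d²=5 ≤ ρ²=25; F_rep = 8·(-1,-2)/5² = (-0.3200,-0.6400)
o3: d²=425 > ρ²=25 → inactive
o4: d²=90 > ρ²=25 → inactive
F = F_att + ΣF_rep = (-15.3200,4.6100)
Δp = p'−p = (-0.7660,0.2305); α = Δx/Fx = (-383/500) / (-383/25) = 1/20
check: Δy/Fy = (461/2000) / (461/100) = 1/20 ✓

α = 1/20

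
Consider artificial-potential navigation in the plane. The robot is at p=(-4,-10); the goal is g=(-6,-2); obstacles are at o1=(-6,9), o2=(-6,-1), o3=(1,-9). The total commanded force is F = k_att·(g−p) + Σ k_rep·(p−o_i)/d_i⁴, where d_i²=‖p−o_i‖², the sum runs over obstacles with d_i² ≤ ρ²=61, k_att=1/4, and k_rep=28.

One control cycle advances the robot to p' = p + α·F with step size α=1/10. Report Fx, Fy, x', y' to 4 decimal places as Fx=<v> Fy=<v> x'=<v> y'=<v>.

Fx=-0.7071 Fy=1.9586 x'=-4.0707 y'=-9.8041

F_att = 1/4·(g−p) = 1/4·(-2,8) = (-0.5000,2.0000)
o1: d²=365 > ρ²=61 → inactive
o2: d²=85 > ρ²=61 → inactive
o3: d²=26 ≤ ρ²=61; F_rep = 28·(-5,-1)/26² = (-0.2071,-0.0414)
F = F_att + ΣF_rep = (-0.7071,1.9586)
p' = p + 1/10·F = (-4.0707,-9.8041)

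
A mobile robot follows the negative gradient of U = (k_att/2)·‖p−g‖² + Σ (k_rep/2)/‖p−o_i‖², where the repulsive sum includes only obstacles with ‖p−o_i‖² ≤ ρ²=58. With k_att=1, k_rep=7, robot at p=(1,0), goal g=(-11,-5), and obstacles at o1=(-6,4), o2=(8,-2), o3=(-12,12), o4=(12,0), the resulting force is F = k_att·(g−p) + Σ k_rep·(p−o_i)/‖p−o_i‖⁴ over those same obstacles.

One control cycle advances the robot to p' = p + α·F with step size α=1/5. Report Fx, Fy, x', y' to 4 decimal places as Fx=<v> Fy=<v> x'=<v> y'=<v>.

F_att = 1·(g−p) = 1·(-12,-5) = (-12.0000,-5.0000)
o1: d²=65 > ρ²=58 → inactive
o2: d²=53 ≤ ρ²=58; F_rep = 7·(-7,2)/53² = (-0.0174,0.0050)
o3: d²=313 > ρ²=58 → inactive
o4: d²=121 > ρ²=58 → inactive
F = F_att + ΣF_rep = (-12.0174,-4.9950)
p' = p + 1/5·F = (-1.4035,-0.9990)

Fx=-12.0174 Fy=-4.9950 x'=-1.4035 y'=-0.9990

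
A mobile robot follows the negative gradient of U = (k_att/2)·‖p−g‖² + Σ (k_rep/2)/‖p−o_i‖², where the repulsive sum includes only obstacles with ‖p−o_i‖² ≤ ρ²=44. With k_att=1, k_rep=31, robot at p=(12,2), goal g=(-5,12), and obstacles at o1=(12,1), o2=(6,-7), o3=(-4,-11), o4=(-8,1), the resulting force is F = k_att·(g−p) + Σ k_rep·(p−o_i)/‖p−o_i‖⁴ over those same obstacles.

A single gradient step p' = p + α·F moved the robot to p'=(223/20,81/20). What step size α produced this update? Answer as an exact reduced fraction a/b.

α = 1/20

F_att = 1·(g−p) = 1·(-17,10) = (-17.0000,10.0000)
o1: d²=1 ≤ ρ²=44; F_rep = 31·(0,1)/1² = (0.0000,31.0000)
o2: d²=117 > ρ²=44 → inactive
o3: d²=425 > ρ²=44 → inactive
o4: d²=401 > ρ²=44 → inactive
F = F_att + ΣF_rep = (-17.0000,41.0000)
Δp = p'−p = (-0.8500,2.0500); α = Δx/Fx = (-17/20) / (-17) = 1/20
check: Δy/Fy = (41/20) / (41) = 1/20 ✓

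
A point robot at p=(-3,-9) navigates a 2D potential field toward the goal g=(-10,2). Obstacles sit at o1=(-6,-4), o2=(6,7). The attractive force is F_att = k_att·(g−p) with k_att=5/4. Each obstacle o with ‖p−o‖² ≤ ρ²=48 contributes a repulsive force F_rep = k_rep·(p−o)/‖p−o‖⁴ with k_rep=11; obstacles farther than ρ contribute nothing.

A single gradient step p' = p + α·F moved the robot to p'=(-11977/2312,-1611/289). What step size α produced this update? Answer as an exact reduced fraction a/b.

F_att = 5/4·(g−p) = 5/4·(-7,11) = (-8.7500,13.7500)
o1: d²=34 ≤ ρ²=48; F_rep = 11·(3,-5)/34² = (0.0285,-0.0476)
o2: d²=337 > ρ²=48 → inactive
F = F_att + ΣF_rep = (-8.7215,13.7024)
Δp = p'−p = (-2.1804,3.4256); α = Δx/Fx = (-5041/2312) / (-5041/578) = 1/4
check: Δy/Fy = (990/289) / (3960/289) = 1/4 ✓

α = 1/4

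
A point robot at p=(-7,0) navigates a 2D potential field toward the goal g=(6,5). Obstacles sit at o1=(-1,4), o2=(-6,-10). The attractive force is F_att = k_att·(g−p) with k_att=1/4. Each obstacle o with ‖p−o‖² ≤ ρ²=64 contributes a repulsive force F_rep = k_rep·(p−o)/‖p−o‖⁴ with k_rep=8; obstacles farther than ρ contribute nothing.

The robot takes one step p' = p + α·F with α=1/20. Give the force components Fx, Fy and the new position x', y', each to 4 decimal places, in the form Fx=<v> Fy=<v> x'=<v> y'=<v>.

Fx=3.2322 Fy=1.2382 x'=-6.8384 y'=0.0619

F_att = 1/4·(g−p) = 1/4·(13,5) = (3.2500,1.2500)
o1: d²=52 ≤ ρ²=64; F_rep = 8·(-6,-4)/52² = (-0.0178,-0.0118)
o2: d²=101 > ρ²=64 → inactive
F = F_att + ΣF_rep = (3.2322,1.2382)
p' = p + 1/20·F = (-6.8384,0.0619)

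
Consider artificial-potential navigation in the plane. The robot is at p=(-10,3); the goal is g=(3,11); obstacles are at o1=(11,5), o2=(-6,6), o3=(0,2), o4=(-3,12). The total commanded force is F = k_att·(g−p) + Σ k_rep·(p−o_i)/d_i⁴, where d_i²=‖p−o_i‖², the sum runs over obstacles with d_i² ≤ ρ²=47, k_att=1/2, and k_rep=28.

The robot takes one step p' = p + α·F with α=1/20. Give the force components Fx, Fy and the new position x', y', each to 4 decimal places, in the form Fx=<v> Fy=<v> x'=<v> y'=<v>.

Fx=6.3208 Fy=3.8656 x'=-9.6840 y'=3.1933

F_att = 1/2·(g−p) = 1/2·(13,8) = (6.5000,4.0000)
o1: d²=445 > ρ²=47 → inactive
o2: d²=25 ≤ ρ²=47; F_rep = 28·(-4,-3)/25² = (-0.1792,-0.1344)
o3: d²=101 > ρ²=47 → inactive
o4: d²=130 > ρ²=47 → inactive
F = F_att + ΣF_rep = (6.3208,3.8656)
p' = p + 1/20·F = (-9.6840,3.1933)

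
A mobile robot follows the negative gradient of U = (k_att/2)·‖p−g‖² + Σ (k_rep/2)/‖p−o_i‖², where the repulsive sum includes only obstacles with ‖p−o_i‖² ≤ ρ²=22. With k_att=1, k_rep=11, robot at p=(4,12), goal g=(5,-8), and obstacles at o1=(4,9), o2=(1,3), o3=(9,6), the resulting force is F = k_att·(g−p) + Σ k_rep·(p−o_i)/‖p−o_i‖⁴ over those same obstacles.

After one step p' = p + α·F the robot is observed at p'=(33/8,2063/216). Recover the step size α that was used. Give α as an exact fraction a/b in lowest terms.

α = 1/8

F_att = 1·(g−p) = 1·(1,-20) = (1.0000,-20.0000)
o1: d²=9 ≤ ρ²=22; F_rep = 11·(0,3)/9² = (0.0000,0.4074)
o2: d²=90 > ρ²=22 → inactive
o3: d²=61 > ρ²=22 → inactive
F = F_att + ΣF_rep = (1.0000,-19.5926)
Δp = p'−p = (0.1250,-2.4491); α = Δx/Fx = (1/8) / (1) = 1/8
check: Δy/Fy = (-529/216) / (-529/27) = 1/8 ✓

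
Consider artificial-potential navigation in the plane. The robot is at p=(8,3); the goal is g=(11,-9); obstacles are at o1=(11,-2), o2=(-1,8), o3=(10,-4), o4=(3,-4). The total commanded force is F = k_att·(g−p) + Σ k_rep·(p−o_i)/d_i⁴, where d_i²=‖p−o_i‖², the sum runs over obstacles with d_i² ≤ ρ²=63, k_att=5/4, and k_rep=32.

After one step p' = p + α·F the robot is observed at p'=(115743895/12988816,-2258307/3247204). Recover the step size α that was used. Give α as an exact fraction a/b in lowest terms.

F_att = 5/4·(g−p) = 5/4·(3,-12) = (3.7500,-15.0000)
o1: d²=34 ≤ ρ²=63; F_rep = 32·(-3,5)/34² = (-0.0830,0.1384)
o2: d²=106 > ρ²=63 → inactive
o3: d²=53 ≤ ρ²=63; F_rep = 32·(-2,7)/53² = (-0.0228,0.0797)
o4: d²=74 > ρ²=63 → inactive
F = F_att + ΣF_rep = (3.6442,-14.7818)
Δp = p'−p = (0.9110,-3.6955); α = Δx/Fx = (11833367/12988816) / (11833367/3247204) = 1/4
check: Δy/Fy = (-11999919/3247204) / (-11999919/811801) = 1/4 ✓

α = 1/4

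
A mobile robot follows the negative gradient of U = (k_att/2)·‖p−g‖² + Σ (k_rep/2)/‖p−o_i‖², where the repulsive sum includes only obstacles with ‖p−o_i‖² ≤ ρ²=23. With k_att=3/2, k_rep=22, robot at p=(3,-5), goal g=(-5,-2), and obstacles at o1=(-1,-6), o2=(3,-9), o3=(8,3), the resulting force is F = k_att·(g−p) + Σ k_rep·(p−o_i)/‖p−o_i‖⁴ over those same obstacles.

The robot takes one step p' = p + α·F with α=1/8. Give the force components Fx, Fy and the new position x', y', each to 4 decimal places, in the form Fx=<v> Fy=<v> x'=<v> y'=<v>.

Fx=-11.6955 Fy=4.9199 x'=1.5381 y'=-4.3850

F_att = 3/2·(g−p) = 3/2·(-8,3) = (-12.0000,4.5000)
o1: d²=17 ≤ ρ²=23; F_rep = 22·(4,1)/17² = (0.3045,0.0761)
o2: d²=16 ≤ ρ²=23; F_rep = 22·(0,4)/16² = (0.0000,0.3438)
o3: d²=89 > ρ²=23 → inactive
F = F_att + ΣF_rep = (-11.6955,4.9199)
p' = p + 1/8·F = (1.5381,-4.3850)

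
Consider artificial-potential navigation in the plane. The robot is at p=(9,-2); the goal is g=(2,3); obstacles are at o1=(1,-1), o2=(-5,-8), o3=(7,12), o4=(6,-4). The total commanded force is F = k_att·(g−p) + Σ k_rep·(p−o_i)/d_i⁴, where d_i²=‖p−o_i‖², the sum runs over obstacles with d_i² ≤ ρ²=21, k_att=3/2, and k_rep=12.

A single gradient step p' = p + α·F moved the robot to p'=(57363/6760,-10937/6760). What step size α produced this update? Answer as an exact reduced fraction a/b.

F_att = 3/2·(g−p) = 3/2·(-7,5) = (-10.5000,7.5000)
o1: d²=65 > ρ²=21 → inactive
o2: d²=232 > ρ²=21 → inactive
o3: d²=200 > ρ²=21 → inactive
o4: d²=13 ≤ ρ²=21; F_rep = 12·(3,2)/13² = (0.2130,0.1420)
F = F_att + ΣF_rep = (-10.2870,7.6420)
Δp = p'−p = (-0.5143,0.3821); α = Δx/Fx = (-3477/6760) / (-3477/338) = 1/20
check: Δy/Fy = (2583/6760) / (2583/338) = 1/20 ✓

α = 1/20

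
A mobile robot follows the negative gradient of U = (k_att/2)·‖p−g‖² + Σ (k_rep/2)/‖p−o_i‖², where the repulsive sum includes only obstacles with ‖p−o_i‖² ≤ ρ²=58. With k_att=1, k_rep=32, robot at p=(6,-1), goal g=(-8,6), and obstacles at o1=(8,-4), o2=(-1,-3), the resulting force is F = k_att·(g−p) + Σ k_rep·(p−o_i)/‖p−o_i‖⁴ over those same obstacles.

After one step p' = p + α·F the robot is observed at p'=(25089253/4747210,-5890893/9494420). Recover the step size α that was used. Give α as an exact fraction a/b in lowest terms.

F_att = 1·(g−p) = 1·(-14,7) = (-14.0000,7.0000)
o1: d²=13 ≤ ρ²=58; F_rep = 32·(-2,3)/13² = (-0.3787,0.5680)
o2: d²=53 ≤ ρ²=58; F_rep = 32·(7,2)/53² = (0.0797,0.0228)
F = F_att + ΣF_rep = (-14.2990,7.5908)
Δp = p'−p = (-0.7149,0.3795); α = Δx/Fx = (-3394007/4747210) / (-6788014/474721) = 1/20
check: Δy/Fy = (3603527/9494420) / (3603527/474721) = 1/20 ✓

α = 1/20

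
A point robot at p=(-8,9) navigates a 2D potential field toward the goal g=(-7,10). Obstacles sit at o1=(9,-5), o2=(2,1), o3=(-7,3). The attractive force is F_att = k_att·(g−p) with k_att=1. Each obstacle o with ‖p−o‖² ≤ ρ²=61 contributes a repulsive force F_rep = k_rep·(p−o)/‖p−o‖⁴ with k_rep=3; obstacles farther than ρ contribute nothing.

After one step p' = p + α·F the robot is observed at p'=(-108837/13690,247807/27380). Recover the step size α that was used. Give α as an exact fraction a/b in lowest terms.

F_att = 1·(g−p) = 1·(1,1) = (1.0000,1.0000)
o1: d²=485 > ρ²=61 → inactive
o2: d²=164 > ρ²=61 → inactive
o3: d²=37 ≤ ρ²=61; F_rep = 3·(-1,6)/37² = (-0.0022,0.0131)
F = F_att + ΣF_rep = (0.9978,1.0131)
Δp = p'−p = (0.0499,0.0507); α = Δx/Fx = (683/13690) / (1366/1369) = 1/20
check: Δy/Fy = (1387/27380) / (1387/1369) = 1/20 ✓

α = 1/20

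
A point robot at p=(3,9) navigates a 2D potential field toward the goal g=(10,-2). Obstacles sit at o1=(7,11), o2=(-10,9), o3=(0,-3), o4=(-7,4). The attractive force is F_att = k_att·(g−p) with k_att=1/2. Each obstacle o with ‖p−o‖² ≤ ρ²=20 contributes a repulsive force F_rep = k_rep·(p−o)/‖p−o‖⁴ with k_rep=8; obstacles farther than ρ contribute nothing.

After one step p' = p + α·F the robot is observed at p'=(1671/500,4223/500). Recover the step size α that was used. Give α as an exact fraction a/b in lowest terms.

α = 1/10

F_att = 1/2·(g−p) = 1/2·(7,-11) = (3.5000,-5.5000)
o1: d²=20 ≤ ρ²=20; F_rep = 8·(-4,-2)/20² = (-0.0800,-0.0400)
o2: d²=169 > ρ²=20 → inactive
o3: d²=153 > ρ²=20 → inactive
o4: d²=125 > ρ²=20 → inactive
F = F_att + ΣF_rep = (3.4200,-5.5400)
Δp = p'−p = (0.3420,-0.5540); α = Δx/Fx = (171/500) / (171/50) = 1/10
check: Δy/Fy = (-277/500) / (-277/50) = 1/10 ✓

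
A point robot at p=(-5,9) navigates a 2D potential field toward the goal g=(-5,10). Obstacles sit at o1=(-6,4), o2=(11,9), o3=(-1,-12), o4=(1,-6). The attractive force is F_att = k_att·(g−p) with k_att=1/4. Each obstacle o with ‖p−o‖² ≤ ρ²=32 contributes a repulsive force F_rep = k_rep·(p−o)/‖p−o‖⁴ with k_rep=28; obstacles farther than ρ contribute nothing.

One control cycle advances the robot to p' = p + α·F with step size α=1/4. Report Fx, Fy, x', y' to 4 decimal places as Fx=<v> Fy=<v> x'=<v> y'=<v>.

F_att = 1/4·(g−p) = 1/4·(0,1) = (0.0000,0.2500)
o1: d²=26 ≤ ρ²=32; F_rep = 28·(1,5)/26² = (0.0414,0.2071)
o2: d²=256 > ρ²=32 → inactive
o3: d²=457 > ρ²=32 → inactive
o4: d²=261 > ρ²=32 → inactive
F = F_att + ΣF_rep = (0.0414,0.4571)
p' = p + 1/4·F = (-4.9896,9.1143)

Fx=0.0414 Fy=0.4571 x'=-4.9896 y'=9.1143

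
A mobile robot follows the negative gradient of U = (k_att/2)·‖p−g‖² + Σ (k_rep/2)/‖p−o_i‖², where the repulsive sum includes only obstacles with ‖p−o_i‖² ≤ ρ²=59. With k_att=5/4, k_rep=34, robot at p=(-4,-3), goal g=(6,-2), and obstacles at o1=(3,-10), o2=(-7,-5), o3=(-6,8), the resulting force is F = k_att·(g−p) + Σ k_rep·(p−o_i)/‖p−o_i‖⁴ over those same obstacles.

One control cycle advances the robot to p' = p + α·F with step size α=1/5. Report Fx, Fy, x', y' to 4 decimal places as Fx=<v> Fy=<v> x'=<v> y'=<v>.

F_att = 5/4·(g−p) = 5/4·(10,1) = (12.5000,1.2500)
o1: d²=98 > ρ²=59 → inactive
o2: d²=13 ≤ ρ²=59; F_rep = 34·(3,2)/13² = (0.6036,0.4024)
o3: d²=125 > ρ²=59 → inactive
F = F_att + ΣF_rep = (13.1036,1.6524)
p' = p + 1/5·F = (-1.3793,-2.6695)

Fx=13.1036 Fy=1.6524 x'=-1.3793 y'=-2.6695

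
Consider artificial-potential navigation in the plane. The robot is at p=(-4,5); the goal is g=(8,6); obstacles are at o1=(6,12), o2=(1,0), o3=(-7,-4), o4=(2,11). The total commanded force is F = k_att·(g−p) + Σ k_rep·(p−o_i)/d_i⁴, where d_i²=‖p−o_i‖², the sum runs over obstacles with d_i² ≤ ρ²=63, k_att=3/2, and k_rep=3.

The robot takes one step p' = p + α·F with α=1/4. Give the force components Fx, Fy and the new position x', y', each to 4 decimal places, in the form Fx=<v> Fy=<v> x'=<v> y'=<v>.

F_att = 3/2·(g−p) = 3/2·(12,1) = (18.0000,1.5000)
o1: d²=149 > ρ²=63 → inactive
o2: d²=50 ≤ ρ²=63; F_rep = 3·(-5,5)/50² = (-0.0060,0.0060)
o3: d²=90 > ρ²=63 → inactive
o4: d²=72 > ρ²=63 → inactive
F = F_att + ΣF_rep = (17.9940,1.5060)
p' = p + 1/4·F = (0.4985,5.3765)

Fx=17.9940 Fy=1.5060 x'=0.4985 y'=5.3765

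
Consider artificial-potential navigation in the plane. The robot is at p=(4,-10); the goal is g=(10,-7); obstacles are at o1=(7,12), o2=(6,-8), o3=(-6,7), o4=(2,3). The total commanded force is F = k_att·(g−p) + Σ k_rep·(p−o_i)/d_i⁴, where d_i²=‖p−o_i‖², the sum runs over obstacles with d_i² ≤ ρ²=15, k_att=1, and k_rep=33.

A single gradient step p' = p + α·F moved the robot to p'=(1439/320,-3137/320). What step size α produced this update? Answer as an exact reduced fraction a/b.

α = 1/10

F_att = 1·(g−p) = 1·(6,3) = (6.0000,3.0000)
o1: d²=493 > ρ²=15 → inactive
o2: d²=8 ≤ ρ²=15; F_rep = 33·(-2,-2)/8² = (-1.0312,-1.0312)
o3: d²=389 > ρ²=15 → inactive
o4: d²=173 > ρ²=15 → inactive
F = F_att + ΣF_rep = (4.9688,1.9688)
Δp = p'−p = (0.4969,0.1969); α = Δx/Fx = (159/320) / (159/32) = 1/10
check: Δy/Fy = (63/320) / (63/32) = 1/10 ✓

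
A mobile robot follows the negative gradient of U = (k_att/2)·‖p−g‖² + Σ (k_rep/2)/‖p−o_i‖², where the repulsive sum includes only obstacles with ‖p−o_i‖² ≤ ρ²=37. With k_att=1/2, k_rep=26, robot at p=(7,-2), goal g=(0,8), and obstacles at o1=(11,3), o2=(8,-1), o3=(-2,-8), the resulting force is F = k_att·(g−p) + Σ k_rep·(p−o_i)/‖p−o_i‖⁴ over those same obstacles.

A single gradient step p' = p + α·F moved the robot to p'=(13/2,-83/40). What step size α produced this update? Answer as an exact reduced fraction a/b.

α = 1/20

F_att = 1/2·(g−p) = 1/2·(-7,10) = (-3.5000,5.0000)
o1: d²=41 > ρ²=37 → inactive
o2: d²=2 ≤ ρ²=37; F_rep = 26·(-1,-1)/2² = (-6.5000,-6.5000)
o3: d²=117 > ρ²=37 → inactive
F = F_att + ΣF_rep = (-10.0000,-1.5000)
Δp = p'−p = (-0.5000,-0.0750); α = Δx/Fx = (-1/2) / (-10) = 1/20
check: Δy/Fy = (-3/40) / (-3/2) = 1/20 ✓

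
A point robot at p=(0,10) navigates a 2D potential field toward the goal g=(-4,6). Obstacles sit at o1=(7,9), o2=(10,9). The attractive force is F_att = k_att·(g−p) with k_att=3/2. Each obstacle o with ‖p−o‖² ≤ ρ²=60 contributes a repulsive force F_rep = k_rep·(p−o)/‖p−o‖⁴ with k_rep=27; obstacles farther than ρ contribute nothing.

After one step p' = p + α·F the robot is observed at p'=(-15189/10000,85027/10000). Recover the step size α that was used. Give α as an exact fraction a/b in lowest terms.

F_att = 3/2·(g−p) = 3/2·(-4,-4) = (-6.0000,-6.0000)
o1: d²=50 ≤ ρ²=60; F_rep = 27·(-7,1)/50² = (-0.0756,0.0108)
o2: d²=101 > ρ²=60 → inactive
F = F_att + ΣF_rep = (-6.0756,-5.9892)
Δp = p'−p = (-1.5189,-1.4973); α = Δx/Fx = (-15189/10000) / (-15189/2500) = 1/4
check: Δy/Fy = (-14973/10000) / (-14973/2500) = 1/4 ✓

α = 1/4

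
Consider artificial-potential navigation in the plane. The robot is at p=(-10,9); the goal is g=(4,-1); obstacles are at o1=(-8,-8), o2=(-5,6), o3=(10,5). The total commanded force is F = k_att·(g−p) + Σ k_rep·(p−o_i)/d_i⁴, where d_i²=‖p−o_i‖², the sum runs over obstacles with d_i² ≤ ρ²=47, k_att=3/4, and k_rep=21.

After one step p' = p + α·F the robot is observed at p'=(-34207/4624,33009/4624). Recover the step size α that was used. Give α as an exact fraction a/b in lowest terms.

α = 1/4

F_att = 3/4·(g−p) = 3/4·(14,-10) = (10.5000,-7.5000)
o1: d²=293 > ρ²=47 → inactive
o2: d²=34 ≤ ρ²=47; F_rep = 21·(-5,3)/34² = (-0.0908,0.0545)
o3: d²=416 > ρ²=47 → inactive
F = F_att + ΣF_rep = (10.4092,-7.4455)
Δp = p'−p = (2.6023,-1.8614); α = Δx/Fx = (12033/4624) / (12033/1156) = 1/4
check: Δy/Fy = (-8607/4624) / (-8607/1156) = 1/4 ✓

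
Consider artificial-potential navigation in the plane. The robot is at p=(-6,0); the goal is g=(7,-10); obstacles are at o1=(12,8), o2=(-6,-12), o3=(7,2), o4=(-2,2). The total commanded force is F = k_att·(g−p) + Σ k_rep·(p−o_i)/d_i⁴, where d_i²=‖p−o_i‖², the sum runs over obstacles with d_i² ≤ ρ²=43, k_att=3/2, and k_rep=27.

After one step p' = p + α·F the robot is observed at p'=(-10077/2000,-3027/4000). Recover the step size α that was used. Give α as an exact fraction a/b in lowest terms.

α = 1/20

F_att = 3/2·(g−p) = 3/2·(13,-10) = (19.5000,-15.0000)
o1: d²=388 > ρ²=43 → inactive
o2: d²=144 > ρ²=43 → inactive
o3: d²=173 > ρ²=43 → inactive
o4: d²=20 ≤ ρ²=43; F_rep = 27·(-4,-2)/20² = (-0.2700,-0.1350)
F = F_att + ΣF_rep = (19.2300,-15.1350)
Δp = p'−p = (0.9615,-0.7568); α = Δx/Fx = (1923/2000) / (1923/100) = 1/20
check: Δy/Fy = (-3027/4000) / (-3027/200) = 1/20 ✓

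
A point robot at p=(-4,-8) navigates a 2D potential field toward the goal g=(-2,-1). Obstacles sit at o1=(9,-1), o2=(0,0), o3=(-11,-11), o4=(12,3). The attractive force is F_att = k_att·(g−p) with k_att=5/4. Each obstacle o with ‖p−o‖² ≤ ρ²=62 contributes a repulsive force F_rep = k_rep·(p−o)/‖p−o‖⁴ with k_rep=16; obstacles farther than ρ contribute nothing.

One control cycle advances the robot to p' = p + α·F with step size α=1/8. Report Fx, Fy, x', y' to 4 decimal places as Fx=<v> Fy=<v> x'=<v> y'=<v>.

F_att = 5/4·(g−p) = 5/4·(2,7) = (2.5000,8.7500)
o1: d²=218 > ρ²=62 → inactive
o2: d²=80 > ρ²=62 → inactive
o3: d²=58 ≤ ρ²=62; F_rep = 16·(7,3)/58² = (0.0333,0.0143)
o4: d²=377 > ρ²=62 → inactive
F = F_att + ΣF_rep = (2.5333,8.7643)
p' = p + 1/8·F = (-3.6833,-6.9045)

Fx=2.5333 Fy=8.7643 x'=-3.6833 y'=-6.9045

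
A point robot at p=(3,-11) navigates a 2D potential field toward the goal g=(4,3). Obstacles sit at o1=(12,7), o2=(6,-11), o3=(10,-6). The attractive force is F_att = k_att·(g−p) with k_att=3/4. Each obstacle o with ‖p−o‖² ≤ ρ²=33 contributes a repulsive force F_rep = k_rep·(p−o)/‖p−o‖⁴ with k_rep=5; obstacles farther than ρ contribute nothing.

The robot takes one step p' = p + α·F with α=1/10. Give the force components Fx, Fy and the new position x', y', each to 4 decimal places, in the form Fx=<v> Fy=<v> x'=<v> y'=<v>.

Fx=0.5648 Fy=10.5000 x'=3.0565 y'=-9.9500

F_att = 3/4·(g−p) = 3/4·(1,14) = (0.7500,10.5000)
o1: d²=405 > ρ²=33 → inactive
o2: d²=9 ≤ ρ²=33; F_rep = 5·(-3,0)/9² = (-0.1852,0.0000)
o3: d²=74 > ρ²=33 → inactive
F = F_att + ΣF_rep = (0.5648,10.5000)
p' = p + 1/10·F = (3.0565,-9.9500)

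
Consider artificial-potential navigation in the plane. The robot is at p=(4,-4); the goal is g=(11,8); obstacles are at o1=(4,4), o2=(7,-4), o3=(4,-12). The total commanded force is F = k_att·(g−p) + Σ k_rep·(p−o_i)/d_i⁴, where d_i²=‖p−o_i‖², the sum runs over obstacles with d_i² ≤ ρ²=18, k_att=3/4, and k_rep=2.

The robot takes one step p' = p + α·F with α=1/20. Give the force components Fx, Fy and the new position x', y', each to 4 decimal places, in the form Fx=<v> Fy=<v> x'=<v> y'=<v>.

Fx=5.1759 Fy=9.0000 x'=4.2588 y'=-3.5500

F_att = 3/4·(g−p) = 3/4·(7,12) = (5.2500,9.0000)
o1: d²=64 > ρ²=18 → inactive
o2: d²=9 ≤ ρ²=18; F_rep = 2·(-3,0)/9² = (-0.0741,0.0000)
o3: d²=64 > ρ²=18 → inactive
F = F_att + ΣF_rep = (5.1759,9.0000)
p' = p + 1/20·F = (4.2588,-3.5500)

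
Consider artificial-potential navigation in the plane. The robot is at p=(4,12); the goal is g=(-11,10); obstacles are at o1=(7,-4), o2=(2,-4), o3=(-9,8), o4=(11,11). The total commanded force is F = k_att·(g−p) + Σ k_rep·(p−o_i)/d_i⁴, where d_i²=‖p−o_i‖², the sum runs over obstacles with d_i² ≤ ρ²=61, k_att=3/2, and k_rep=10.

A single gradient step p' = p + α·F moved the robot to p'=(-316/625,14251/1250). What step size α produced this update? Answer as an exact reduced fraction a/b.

α = 1/5

F_att = 3/2·(g−p) = 3/2·(-15,-2) = (-22.5000,-3.0000)
o1: d²=265 > ρ²=61 → inactive
o2: d²=260 > ρ²=61 → inactive
o3: d²=185 > ρ²=61 → inactive
o4: d²=50 ≤ ρ²=61; F_rep = 10·(-7,1)/50² = (-0.0280,0.0040)
F = F_att + ΣF_rep = (-22.5280,-2.9960)
Δp = p'−p = (-4.5056,-0.5992); α = Δx/Fx = (-2816/625) / (-2816/125) = 1/5
check: Δy/Fy = (-749/1250) / (-749/250) = 1/5 ✓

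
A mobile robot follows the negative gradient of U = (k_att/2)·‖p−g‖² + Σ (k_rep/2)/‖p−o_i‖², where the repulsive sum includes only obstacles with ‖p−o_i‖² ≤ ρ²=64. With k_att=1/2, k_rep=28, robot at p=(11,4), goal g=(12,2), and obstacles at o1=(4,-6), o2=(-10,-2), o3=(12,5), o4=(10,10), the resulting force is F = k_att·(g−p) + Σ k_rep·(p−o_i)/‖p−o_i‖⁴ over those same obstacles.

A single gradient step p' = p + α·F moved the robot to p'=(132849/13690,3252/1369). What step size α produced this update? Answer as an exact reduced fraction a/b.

α = 1/5

F_att = 1/2·(g−p) = 1/2·(1,-2) = (0.5000,-1.0000)
o1: d²=149 > ρ²=64 → inactive
o2: d²=477 > ρ²=64 → inactive
o3: d²=2 ≤ ρ²=64; F_rep = 28·(-1,-1)/2² = (-7.0000,-7.0000)
o4: d²=37 ≤ ρ²=64; F_rep = 28·(1,-6)/37² = (0.0205,-0.1227)
F = F_att + ΣF_rep = (-6.4795,-8.1227)
Δp = p'−p = (-1.2959,-1.6245); α = Δx/Fx = (-17741/13690) / (-17741/2738) = 1/5
check: Δy/Fy = (-2224/1369) / (-11120/1369) = 1/5 ✓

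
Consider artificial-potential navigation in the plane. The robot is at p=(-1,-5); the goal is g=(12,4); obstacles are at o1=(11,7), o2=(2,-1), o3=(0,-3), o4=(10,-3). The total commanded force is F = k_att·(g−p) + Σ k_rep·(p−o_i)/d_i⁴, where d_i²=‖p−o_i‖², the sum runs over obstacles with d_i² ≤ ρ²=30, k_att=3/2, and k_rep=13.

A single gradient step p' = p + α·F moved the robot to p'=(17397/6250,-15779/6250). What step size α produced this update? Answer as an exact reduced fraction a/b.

F_att = 3/2·(g−p) = 3/2·(13,9) = (19.5000,13.5000)
o1: d²=288 > ρ²=30 → inactive
o2: d²=25 ≤ ρ²=30; F_rep = 13·(-3,-4)/25² = (-0.0624,-0.0832)
o3: d²=5 ≤ ρ²=30; F_rep = 13·(-1,-2)/5² = (-0.5200,-1.0400)
o4: d²=125 > ρ²=30 → inactive
F = F_att + ΣF_rep = (18.9176,12.3768)
Δp = p'−p = (3.7835,2.4754); α = Δx/Fx = (23647/6250) / (23647/1250) = 1/5
check: Δy/Fy = (15471/6250) / (15471/1250) = 1/5 ✓

α = 1/5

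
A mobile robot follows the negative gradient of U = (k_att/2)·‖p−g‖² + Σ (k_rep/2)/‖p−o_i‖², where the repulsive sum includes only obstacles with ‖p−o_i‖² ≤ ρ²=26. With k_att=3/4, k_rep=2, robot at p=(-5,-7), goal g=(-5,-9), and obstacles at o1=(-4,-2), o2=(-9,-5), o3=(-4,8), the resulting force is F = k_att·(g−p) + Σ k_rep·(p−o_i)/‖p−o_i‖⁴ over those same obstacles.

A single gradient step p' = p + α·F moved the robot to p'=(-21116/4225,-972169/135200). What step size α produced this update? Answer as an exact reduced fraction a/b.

F_att = 3/4·(g−p) = 3/4·(0,-2) = (0.0000,-1.5000)
o1: d²=26 ≤ ρ²=26; F_rep = 2·(-1,-5)/26² = (-0.0030,-0.0148)
o2: d²=20 ≤ ρ²=26; F_rep = 2·(4,-2)/20² = (0.0200,-0.0100)
o3: d²=226 > ρ²=26 → inactive
F = F_att + ΣF_rep = (0.0170,-1.5248)
Δp = p'−p = (0.0021,-0.1906); α = Δx/Fx = (9/4225) / (72/4225) = 1/8
check: Δy/Fy = (-25769/135200) / (-25769/16900) = 1/8 ✓

α = 1/8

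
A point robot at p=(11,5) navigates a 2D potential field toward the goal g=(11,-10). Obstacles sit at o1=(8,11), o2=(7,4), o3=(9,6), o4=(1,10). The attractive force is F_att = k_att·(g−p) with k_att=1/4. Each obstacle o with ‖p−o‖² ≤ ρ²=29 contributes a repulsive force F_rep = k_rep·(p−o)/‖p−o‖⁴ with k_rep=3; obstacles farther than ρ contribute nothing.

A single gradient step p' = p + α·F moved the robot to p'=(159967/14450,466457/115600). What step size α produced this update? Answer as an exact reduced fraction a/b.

F_att = 1/4·(g−p) = 1/4·(0,-15) = (0.0000,-3.7500)
o1: d²=45 > ρ²=29 → inactive
o2: d²=17 ≤ ρ²=29; F_rep = 3·(4,1)/17² = (0.0415,0.0104)
o3: d²=5 ≤ ρ²=29; F_rep = 3·(2,-1)/5² = (0.2400,-0.1200)
o4: d²=125 > ρ²=29 → inactive
F = F_att + ΣF_rep = (0.2815,-3.8596)
Δp = p'−p = (0.0704,-0.9649); α = Δx/Fx = (1017/14450) / (2034/7225) = 1/4
check: Δy/Fy = (-111543/115600) / (-111543/28900) = 1/4 ✓

α = 1/4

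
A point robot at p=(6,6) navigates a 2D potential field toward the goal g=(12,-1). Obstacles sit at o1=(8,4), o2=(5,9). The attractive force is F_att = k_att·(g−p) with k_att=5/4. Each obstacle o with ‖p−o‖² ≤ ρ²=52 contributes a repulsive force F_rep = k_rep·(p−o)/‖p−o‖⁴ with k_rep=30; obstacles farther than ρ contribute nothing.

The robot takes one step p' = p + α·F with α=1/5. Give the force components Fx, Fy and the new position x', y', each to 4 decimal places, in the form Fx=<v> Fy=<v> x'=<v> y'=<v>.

Fx=6.8625 Fy=-8.7125 x'=7.3725 y'=4.2575

F_att = 5/4·(g−p) = 5/4·(6,-7) = (7.5000,-8.7500)
o1: d²=8 ≤ ρ²=52; F_rep = 30·(-2,2)/8² = (-0.9375,0.9375)
o2: d²=10 ≤ ρ²=52; F_rep = 30·(1,-3)/10² = (0.3000,-0.9000)
F = F_att + ΣF_rep = (6.8625,-8.7125)
p' = p + 1/5·F = (7.3725,4.2575)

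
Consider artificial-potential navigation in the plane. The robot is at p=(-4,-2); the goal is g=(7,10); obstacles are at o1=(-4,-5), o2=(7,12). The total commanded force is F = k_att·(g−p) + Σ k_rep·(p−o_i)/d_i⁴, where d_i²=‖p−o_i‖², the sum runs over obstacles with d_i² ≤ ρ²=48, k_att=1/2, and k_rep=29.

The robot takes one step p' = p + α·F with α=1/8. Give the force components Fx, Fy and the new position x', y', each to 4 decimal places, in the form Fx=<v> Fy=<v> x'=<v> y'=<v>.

Fx=5.5000 Fy=7.0741 x'=-3.3125 y'=-1.1157

F_att = 1/2·(g−p) = 1/2·(11,12) = (5.5000,6.0000)
o1: d²=9 ≤ ρ²=48; F_rep = 29·(0,3)/9² = (0.0000,1.0741)
o2: d²=317 > ρ²=48 → inactive
F = F_att + ΣF_rep = (5.5000,7.0741)
p' = p + 1/8·F = (-3.3125,-1.1157)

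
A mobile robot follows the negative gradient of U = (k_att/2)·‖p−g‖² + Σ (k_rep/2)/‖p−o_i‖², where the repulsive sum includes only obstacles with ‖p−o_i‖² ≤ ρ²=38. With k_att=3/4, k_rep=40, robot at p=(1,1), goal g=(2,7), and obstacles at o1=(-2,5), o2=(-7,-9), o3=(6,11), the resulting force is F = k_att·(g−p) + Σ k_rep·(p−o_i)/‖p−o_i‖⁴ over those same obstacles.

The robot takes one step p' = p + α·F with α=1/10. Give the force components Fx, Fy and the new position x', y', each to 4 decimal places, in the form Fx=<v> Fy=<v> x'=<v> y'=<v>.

F_att = 3/4·(g−p) = 3/4·(1,6) = (0.7500,4.5000)
o1: d²=25 ≤ ρ²=38; F_rep = 40·(3,-4)/25² = (0.1920,-0.2560)
o2: d²=164 > ρ²=38 → inactive
o3: d²=125 > ρ²=38 → inactive
F = F_att + ΣF_rep = (0.9420,4.2440)
p' = p + 1/10·F = (1.0942,1.4244)

Fx=0.9420 Fy=4.2440 x'=1.0942 y'=1.4244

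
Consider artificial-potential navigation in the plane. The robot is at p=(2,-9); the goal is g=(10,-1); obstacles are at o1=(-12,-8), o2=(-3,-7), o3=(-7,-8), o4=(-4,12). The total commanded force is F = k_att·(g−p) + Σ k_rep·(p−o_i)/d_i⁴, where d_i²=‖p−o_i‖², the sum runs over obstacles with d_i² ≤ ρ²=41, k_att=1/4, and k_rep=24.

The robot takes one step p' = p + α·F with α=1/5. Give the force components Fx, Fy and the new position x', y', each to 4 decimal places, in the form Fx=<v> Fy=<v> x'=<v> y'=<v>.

F_att = 1/4·(g−p) = 1/4·(8,8) = (2.0000,2.0000)
o1: d²=197 > ρ²=41 → inactive
o2: d²=29 ≤ ρ²=41; F_rep = 24·(5,-2)/29² = (0.1427,-0.0571)
o3: d²=82 > ρ²=41 → inactive
o4: d²=477 > ρ²=41 → inactive
F = F_att + ΣF_rep = (2.1427,1.9429)
p' = p + 1/5·F = (2.4285,-8.6114)

Fx=2.1427 Fy=1.9429 x'=2.4285 y'=-8.6114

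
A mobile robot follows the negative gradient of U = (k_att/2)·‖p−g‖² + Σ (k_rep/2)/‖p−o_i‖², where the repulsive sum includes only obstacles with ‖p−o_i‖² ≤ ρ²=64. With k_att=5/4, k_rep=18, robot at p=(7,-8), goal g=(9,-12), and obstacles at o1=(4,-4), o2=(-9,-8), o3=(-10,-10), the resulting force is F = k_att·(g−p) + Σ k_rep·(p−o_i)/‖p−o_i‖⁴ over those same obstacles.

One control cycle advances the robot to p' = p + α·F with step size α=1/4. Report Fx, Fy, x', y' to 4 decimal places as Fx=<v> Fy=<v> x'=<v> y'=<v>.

Fx=2.5864 Fy=-5.1152 x'=7.6466 y'=-9.2788

F_att = 5/4·(g−p) = 5/4·(2,-4) = (2.5000,-5.0000)
o1: d²=25 ≤ ρ²=64; F_rep = 18·(3,-4)/25² = (0.0864,-0.1152)
o2: d²=256 > ρ²=64 → inactive
o3: d²=293 > ρ²=64 → inactive
F = F_att + ΣF_rep = (2.5864,-5.1152)
p' = p + 1/4·F = (7.6466,-9.2788)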